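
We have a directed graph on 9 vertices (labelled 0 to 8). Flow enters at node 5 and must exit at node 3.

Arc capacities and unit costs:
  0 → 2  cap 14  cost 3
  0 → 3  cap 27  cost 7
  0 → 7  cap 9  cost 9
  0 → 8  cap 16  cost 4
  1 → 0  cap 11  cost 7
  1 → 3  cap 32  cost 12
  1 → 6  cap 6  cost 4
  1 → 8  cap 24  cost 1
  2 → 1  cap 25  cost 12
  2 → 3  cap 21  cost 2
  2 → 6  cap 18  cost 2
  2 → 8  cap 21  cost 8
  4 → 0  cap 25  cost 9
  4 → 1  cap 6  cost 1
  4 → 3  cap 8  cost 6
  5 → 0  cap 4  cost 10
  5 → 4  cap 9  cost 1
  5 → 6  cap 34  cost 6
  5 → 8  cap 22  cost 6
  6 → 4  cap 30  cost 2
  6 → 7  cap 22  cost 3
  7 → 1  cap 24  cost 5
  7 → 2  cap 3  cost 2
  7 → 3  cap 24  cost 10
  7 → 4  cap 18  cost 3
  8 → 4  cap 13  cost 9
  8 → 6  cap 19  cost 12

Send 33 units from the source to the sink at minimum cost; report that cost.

Minimum cost for 33 units: 492

shortest-cost path #1: 5→4→3 push 8 @ unit cost 7 (adds 56)
shortest-cost path #2: 5→6→7→2→3 push 3 @ unit cost 13 (adds 39)
shortest-cost path #3: 5→4→1→3 push 1 @ unit cost 14 (adds 14)
shortest-cost path #4: 5→0→2→3 push 4 @ unit cost 15 (adds 60)
shortest-cost path #5: 5→6→7→3 push 17 @ unit cost 19 (adds 323)
total cost = 492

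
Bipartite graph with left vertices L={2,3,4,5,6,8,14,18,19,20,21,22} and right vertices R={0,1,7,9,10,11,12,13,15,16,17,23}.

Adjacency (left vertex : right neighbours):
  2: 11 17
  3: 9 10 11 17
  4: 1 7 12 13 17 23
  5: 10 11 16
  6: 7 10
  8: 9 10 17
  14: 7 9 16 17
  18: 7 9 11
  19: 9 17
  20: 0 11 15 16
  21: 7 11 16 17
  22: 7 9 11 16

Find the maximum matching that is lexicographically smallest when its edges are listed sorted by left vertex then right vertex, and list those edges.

Lex-smallest maximum matching: {(2,11), (3,9), (4,1), (5,10), (6,7), (8,17), (14,16), (20,0)}

|M| = 8 (so the lex-smallest maximum matching has 8 edges)
process left vertices in ascending order; for each, take the smallest-labelled available neighbour that still permits 8 edges overall, or leave it unmatched if none does
lex-smallest matching: {2-11, 3-9, 4-1, 5-10, 6-7, 8-17, 14-16, 20-0}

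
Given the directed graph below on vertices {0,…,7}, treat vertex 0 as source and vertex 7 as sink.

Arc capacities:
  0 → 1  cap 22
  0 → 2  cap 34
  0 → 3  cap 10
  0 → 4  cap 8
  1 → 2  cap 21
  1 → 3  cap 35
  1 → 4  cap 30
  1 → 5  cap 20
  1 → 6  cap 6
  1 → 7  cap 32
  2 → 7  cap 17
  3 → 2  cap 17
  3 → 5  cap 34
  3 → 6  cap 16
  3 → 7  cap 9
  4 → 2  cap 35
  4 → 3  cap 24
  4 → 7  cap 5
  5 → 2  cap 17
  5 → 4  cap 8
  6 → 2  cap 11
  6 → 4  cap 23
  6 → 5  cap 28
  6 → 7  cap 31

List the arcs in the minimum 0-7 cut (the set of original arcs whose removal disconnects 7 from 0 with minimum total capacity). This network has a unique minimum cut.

Min-cut arcs: {(0,1), (0,3), (0,4), (2,7)} (total capacity 57)

augment #1: 0→1→7 push 22
augment #2: 0→2→7 push 17
augment #3: 0→3→7 push 9
augment #4: 0→4→7 push 5
augment #5: 0→3→6→7 push 1
augment #6: 0→4→3→6→7 push 3
max flow = 57; residual-reachable set from 0 gives S-side
cut edges (S→T): {(0,1), (0,3), (0,4), (2,7)} total cap 57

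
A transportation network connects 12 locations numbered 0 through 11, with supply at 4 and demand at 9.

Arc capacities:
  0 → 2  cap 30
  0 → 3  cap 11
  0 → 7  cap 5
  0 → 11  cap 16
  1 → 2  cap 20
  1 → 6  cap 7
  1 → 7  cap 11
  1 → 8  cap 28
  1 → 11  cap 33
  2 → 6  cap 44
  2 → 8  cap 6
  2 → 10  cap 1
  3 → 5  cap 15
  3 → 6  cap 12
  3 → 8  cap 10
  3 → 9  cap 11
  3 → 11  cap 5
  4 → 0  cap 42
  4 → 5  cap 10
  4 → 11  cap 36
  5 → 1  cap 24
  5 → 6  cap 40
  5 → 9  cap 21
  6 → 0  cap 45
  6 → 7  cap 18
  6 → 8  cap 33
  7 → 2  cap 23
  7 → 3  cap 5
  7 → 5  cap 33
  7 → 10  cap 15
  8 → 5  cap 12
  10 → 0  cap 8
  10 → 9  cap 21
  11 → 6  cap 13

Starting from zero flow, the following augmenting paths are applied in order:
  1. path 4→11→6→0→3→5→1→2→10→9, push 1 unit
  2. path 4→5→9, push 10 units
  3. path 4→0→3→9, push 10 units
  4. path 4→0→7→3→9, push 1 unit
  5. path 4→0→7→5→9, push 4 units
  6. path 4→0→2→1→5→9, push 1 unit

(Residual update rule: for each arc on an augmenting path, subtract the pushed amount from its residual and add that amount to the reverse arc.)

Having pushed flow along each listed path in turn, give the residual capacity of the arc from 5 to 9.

Residual capacity of (5,9): 6

after path 1 (4→11→6→0→3→5→1→2→10→9, push 1): res(5,9)=21
after path 2 (4→5→9, push 10): res(5,9)=11
after path 3 (4→0→3→9, push 10): res(5,9)=11
after path 4 (4→0→7→3→9, push 1): res(5,9)=11
after path 5 (4→0→7→5→9, push 4): res(5,9)=7
after path 6 (4→0→2→1→5→9, push 1): res(5,9)=6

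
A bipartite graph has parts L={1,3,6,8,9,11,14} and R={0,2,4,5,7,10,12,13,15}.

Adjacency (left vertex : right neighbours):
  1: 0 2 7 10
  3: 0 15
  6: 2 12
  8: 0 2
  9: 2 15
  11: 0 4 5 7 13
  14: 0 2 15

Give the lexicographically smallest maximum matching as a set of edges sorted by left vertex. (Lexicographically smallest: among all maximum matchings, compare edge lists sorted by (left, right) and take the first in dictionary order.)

|M| = 6 (so the lex-smallest maximum matching has 6 edges)
process left vertices in ascending order; for each, take the smallest-labelled available neighbour that still permits 6 edges overall, or leave it unmatched if none does
lex-smallest matching: {1-7, 3-0, 6-12, 8-2, 9-15, 11-4}

Lex-smallest maximum matching: {(1,7), (3,0), (6,12), (8,2), (9,15), (11,4)}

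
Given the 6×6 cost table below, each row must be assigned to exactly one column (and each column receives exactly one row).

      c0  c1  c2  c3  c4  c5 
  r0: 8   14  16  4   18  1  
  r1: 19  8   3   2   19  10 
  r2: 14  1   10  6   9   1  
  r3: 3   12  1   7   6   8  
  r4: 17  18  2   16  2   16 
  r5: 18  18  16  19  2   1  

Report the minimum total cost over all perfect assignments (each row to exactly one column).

optimal assignment: row0→col5 (cost 1), row1→col3 (cost 2), row2→col1 (cost 1), row3→col0 (cost 3), row4→col2 (cost 2), row5→col4 (cost 2)
total = 1 + 2 + 1 + 3 + 2 + 2 = 11

Minimum assignment cost: 11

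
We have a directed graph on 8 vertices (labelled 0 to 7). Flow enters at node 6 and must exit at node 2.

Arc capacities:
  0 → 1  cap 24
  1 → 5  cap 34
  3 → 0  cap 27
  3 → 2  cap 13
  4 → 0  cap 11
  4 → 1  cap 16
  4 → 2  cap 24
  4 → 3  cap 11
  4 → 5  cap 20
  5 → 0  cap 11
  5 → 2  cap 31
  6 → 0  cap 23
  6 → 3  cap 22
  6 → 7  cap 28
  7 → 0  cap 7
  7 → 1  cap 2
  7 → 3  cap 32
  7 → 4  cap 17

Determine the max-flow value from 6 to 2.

Maximum flow value: 56

augment #1: 6→3→2 bottleneck 13, total now 13
augment #2: 6→7→4→2 bottleneck 17, total now 30
augment #3: 6→0→1→5→2 bottleneck 23, total now 53
augment #4: 6→7→1→5→2 bottleneck 2, total now 55
augment #5: 6→3→0→1→5→2 bottleneck 1, total now 56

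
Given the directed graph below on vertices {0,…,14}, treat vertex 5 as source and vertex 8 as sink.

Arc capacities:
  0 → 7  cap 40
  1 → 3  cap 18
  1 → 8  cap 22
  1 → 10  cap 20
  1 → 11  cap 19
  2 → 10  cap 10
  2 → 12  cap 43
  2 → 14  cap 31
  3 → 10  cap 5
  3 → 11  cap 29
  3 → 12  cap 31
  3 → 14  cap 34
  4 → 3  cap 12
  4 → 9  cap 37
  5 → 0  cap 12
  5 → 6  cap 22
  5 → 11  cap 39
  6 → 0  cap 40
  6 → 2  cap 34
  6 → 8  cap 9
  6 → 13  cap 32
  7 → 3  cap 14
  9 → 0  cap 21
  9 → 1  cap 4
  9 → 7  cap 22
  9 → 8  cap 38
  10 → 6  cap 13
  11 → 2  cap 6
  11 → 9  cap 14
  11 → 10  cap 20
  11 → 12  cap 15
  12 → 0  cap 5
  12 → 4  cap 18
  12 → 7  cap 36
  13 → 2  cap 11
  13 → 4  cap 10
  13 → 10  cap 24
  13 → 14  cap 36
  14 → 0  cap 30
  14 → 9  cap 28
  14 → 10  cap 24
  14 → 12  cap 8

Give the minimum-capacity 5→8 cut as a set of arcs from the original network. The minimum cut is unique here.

augment #1: 5→6→8 push 9
augment #2: 5→11→9→8 push 14
augment #3: 5→6→2→14→9→8 push 13
augment #4: 5→11→2→14→9→8 push 6
augment #5: 5→11→12→4→9→8 push 5
augment #6: 5→11→12→4→9→1→8 push 4
max flow = 51; residual-reachable set from 5 gives S-side
cut edges (S→T): {(6,8), (9,1), (9,8)} total cap 51

Min-cut arcs: {(6,8), (9,1), (9,8)} (total capacity 51)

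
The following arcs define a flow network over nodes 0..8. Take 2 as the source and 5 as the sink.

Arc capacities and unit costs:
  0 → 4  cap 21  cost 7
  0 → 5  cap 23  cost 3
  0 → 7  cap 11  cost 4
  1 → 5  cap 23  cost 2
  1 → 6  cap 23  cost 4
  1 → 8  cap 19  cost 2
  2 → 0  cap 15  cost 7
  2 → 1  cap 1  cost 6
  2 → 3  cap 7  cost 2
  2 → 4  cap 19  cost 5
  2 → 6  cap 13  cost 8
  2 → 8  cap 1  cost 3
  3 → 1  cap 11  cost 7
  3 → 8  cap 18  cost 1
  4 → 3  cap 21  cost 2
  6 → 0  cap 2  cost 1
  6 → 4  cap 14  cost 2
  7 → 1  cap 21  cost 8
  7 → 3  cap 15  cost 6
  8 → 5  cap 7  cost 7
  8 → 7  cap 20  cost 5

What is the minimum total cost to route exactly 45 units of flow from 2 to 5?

shortest-cost path #1: 2→1→5 push 1 @ unit cost 8 (adds 8)
shortest-cost path #2: 2→8→5 push 1 @ unit cost 10 (adds 10)
shortest-cost path #3: 2→3→8→5 push 6 @ unit cost 10 (adds 60)
shortest-cost path #4: 2→0→5 push 15 @ unit cost 10 (adds 150)
shortest-cost path #5: 2→3→1→5 push 1 @ unit cost 11 (adds 11)
shortest-cost path #6: 2→6→0→5 push 2 @ unit cost 12 (adds 24)
shortest-cost path #7: 2→4→3→1→5 push 10 @ unit cost 16 (adds 160)
shortest-cost path #8: 2→4→3→8→7→1→5 push 9 @ unit cost 23 (adds 207)
total cost = 630

Minimum cost for 45 units: 630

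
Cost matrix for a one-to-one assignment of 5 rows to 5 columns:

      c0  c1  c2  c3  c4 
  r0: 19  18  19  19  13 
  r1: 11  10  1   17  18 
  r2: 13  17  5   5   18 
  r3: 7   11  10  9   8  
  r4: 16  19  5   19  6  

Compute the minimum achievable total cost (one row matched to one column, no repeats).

optimal assignment: row0→col1 (cost 18), row1→col2 (cost 1), row2→col3 (cost 5), row3→col0 (cost 7), row4→col4 (cost 6)
total = 18 + 1 + 5 + 7 + 6 = 37

Minimum assignment cost: 37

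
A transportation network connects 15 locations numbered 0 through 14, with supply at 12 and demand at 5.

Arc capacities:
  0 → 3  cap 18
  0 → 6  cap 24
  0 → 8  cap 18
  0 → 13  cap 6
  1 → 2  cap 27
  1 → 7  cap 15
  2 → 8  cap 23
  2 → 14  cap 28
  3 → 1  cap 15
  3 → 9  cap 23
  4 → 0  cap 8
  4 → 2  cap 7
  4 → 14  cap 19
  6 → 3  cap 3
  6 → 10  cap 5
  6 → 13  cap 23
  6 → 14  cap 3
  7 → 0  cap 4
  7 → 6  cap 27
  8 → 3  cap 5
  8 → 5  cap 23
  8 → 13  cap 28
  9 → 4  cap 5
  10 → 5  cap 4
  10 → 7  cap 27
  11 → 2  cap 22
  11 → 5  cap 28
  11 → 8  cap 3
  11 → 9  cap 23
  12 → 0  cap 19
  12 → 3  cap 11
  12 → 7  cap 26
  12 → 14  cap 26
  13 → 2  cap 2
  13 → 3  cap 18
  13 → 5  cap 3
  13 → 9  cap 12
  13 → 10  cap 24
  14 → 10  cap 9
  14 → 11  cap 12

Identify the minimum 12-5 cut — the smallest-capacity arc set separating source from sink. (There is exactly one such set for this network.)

augment #1: 12→0→8→5 push 18
augment #2: 12→0→13→5 push 1
augment #3: 12→14→10→5 push 4
augment #4: 12→14→11→5 push 12
augment #5: 12→7→0→13→5 push 2
augment #6: 12→3→1→2→8→5 push 5
max flow = 42; residual-reachable set from 12 gives S-side
cut edges (S→T): {(8,5), (10,5), (13,5), (14,11)} total cap 42

Min-cut arcs: {(8,5), (10,5), (13,5), (14,11)} (total capacity 42)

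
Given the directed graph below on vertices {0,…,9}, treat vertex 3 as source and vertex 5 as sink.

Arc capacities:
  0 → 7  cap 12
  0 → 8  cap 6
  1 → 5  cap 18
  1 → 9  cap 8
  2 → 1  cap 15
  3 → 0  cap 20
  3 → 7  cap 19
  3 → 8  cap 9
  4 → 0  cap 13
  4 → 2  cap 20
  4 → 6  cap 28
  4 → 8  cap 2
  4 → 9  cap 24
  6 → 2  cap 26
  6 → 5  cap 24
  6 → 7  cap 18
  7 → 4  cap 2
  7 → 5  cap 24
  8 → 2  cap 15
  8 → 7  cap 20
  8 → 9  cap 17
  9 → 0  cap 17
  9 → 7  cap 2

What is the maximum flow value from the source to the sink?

Maximum flow value: 41

augment #1: 3→7→5 bottleneck 19, total now 19
augment #2: 3→0→7→5 bottleneck 5, total now 24
augment #3: 3→8→2→1→5 bottleneck 9, total now 33
augment #4: 3→0→7→4→6→5 bottleneck 2, total now 35
augment #5: 3→0→8→2→1→5 bottleneck 6, total now 41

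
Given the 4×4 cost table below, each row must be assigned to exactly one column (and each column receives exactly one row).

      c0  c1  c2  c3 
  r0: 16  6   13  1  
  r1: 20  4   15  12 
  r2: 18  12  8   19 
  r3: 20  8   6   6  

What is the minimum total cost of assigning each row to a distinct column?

Minimum assignment cost: 29

optimal assignment: row0→col3 (cost 1), row1→col1 (cost 4), row2→col0 (cost 18), row3→col2 (cost 6)
total = 1 + 4 + 18 + 6 = 29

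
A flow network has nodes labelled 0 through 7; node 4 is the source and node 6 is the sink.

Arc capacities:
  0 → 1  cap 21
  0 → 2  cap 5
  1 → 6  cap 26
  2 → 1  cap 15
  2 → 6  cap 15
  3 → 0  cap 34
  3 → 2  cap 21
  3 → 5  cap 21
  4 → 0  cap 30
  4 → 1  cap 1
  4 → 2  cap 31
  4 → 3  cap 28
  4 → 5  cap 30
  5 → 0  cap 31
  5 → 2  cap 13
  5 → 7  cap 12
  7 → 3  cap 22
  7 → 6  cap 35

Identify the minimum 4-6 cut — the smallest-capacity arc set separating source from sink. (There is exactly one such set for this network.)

augment #1: 4→1→6 push 1
augment #2: 4→2→6 push 15
augment #3: 4→0→1→6 push 21
augment #4: 4→2→1→6 push 4
augment #5: 4→5→7→6 push 12
max flow = 53; residual-reachable set from 4 gives S-side
cut edges (S→T): {(1,6), (2,6), (5,7)} total cap 53

Min-cut arcs: {(1,6), (2,6), (5,7)} (total capacity 53)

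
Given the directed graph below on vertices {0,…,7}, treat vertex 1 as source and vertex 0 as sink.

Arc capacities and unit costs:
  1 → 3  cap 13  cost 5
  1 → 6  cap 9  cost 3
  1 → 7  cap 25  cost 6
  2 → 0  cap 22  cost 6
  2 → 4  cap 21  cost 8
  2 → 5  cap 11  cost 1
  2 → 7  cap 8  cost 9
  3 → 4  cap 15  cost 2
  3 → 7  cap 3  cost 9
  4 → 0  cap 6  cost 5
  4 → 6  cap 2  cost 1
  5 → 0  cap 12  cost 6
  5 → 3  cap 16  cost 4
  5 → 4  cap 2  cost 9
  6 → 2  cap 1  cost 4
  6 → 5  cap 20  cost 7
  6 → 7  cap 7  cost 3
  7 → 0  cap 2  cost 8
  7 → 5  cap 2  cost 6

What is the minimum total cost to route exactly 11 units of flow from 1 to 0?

shortest-cost path #1: 1→3→4→0 push 6 @ unit cost 12 (adds 72)
shortest-cost path #2: 1→6→2→0 push 1 @ unit cost 13 (adds 13)
shortest-cost path #3: 1→7→0 push 2 @ unit cost 14 (adds 28)
shortest-cost path #4: 1→6→5→0 push 2 @ unit cost 16 (adds 32)
total cost = 145

Minimum cost for 11 units: 145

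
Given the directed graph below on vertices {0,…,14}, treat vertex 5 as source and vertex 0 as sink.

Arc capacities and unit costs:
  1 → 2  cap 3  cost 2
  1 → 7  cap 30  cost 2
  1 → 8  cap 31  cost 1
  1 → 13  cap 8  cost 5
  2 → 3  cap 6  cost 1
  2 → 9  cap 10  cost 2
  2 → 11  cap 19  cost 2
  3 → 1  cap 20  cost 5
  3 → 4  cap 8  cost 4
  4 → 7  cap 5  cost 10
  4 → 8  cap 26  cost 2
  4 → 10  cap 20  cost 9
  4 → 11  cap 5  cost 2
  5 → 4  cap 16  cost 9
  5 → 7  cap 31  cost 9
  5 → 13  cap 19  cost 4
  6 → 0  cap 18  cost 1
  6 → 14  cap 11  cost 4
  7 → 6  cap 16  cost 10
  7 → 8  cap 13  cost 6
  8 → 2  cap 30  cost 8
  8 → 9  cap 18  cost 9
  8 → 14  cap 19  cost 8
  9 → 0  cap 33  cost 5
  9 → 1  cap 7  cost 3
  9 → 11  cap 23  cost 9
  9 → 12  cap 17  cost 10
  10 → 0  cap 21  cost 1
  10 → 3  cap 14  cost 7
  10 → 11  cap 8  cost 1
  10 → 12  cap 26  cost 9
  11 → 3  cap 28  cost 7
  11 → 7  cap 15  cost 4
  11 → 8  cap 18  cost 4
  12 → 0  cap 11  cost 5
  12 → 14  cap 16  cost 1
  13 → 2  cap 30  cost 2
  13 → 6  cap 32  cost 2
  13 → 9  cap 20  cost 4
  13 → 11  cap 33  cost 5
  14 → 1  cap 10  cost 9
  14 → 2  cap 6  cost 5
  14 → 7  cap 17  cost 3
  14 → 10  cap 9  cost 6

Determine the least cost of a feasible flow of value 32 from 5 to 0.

Minimum cost for 32 units: 386

shortest-cost path #1: 5→13→6→0 push 18 @ unit cost 7 (adds 126)
shortest-cost path #2: 5→13→9→0 push 1 @ unit cost 13 (adds 13)
shortest-cost path #3: 5→4→10→0 push 13 @ unit cost 19 (adds 247)
total cost = 386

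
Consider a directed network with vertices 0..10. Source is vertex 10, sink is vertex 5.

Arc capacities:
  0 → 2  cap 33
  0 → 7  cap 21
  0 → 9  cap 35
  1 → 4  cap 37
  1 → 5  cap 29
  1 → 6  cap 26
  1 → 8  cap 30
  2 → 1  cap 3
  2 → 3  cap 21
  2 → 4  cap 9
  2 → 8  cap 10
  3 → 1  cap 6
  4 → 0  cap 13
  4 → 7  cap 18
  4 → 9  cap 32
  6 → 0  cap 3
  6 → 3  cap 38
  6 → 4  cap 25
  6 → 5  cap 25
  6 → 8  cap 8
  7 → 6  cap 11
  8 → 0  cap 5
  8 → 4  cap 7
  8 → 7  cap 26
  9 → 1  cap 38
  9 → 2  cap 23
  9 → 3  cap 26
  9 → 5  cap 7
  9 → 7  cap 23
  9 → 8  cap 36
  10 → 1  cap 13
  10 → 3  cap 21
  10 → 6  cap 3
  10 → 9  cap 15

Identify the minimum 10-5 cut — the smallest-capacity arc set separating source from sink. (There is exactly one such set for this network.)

augment #1: 10→1→5 push 13
augment #2: 10→6→5 push 3
augment #3: 10→9→5 push 7
augment #4: 10→3→1→5 push 6
augment #5: 10→9→1→5 push 8
max flow = 37; residual-reachable set from 10 gives S-side
cut edges (S→T): {(3,1), (10,1), (10,6), (10,9)} total cap 37

Min-cut arcs: {(3,1), (10,1), (10,6), (10,9)} (total capacity 37)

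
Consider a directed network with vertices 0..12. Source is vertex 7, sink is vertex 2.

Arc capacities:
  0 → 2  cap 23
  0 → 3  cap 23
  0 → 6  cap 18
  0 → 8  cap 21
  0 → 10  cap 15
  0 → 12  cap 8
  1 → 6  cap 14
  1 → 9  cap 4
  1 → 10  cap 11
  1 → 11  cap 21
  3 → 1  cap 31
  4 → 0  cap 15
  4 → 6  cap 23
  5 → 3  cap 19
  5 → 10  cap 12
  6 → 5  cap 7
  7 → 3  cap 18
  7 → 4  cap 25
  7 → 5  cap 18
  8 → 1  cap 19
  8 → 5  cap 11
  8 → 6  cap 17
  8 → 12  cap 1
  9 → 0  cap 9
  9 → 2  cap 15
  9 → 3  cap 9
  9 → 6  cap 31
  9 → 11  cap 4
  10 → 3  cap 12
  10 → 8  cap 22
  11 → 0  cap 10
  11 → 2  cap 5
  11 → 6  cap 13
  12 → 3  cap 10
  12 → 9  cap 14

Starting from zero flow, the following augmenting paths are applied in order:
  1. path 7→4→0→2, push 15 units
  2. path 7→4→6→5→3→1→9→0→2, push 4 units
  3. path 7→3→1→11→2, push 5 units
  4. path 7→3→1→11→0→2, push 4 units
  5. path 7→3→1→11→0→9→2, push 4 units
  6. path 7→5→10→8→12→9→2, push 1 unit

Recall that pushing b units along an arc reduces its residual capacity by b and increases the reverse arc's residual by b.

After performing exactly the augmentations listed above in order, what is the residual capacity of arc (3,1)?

after path 1 (7→4→0→2, push 15): res(3,1)=31
after path 2 (7→4→6→5→3→1→9→0→2, push 4): res(3,1)=27
after path 3 (7→3→1→11→2, push 5): res(3,1)=22
after path 4 (7→3→1→11→0→2, push 4): res(3,1)=18
after path 5 (7→3→1→11→0→9→2, push 4): res(3,1)=14
after path 6 (7→5→10→8→12→9→2, push 1): res(3,1)=14

Residual capacity of (3,1): 14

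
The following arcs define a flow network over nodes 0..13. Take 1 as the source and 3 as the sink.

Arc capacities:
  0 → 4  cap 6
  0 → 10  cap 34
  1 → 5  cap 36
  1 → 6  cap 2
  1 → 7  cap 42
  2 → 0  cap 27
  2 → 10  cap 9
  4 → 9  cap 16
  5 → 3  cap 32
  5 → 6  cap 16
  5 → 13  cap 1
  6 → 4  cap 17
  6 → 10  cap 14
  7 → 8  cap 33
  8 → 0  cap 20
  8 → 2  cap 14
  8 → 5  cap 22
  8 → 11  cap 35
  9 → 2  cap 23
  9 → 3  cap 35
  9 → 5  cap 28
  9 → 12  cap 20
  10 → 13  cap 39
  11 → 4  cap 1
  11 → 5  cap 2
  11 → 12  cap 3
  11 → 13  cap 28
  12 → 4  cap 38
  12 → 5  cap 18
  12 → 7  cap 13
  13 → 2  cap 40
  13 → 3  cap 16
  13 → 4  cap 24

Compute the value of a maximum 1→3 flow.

augment #1: 1→5→3 bottleneck 32, total now 32
augment #2: 1→5→13→3 bottleneck 1, total now 33
augment #3: 1→6→4→9→3 bottleneck 2, total now 35
augment #4: 1→5→6→4→9→3 bottleneck 3, total now 38
augment #5: 1→7→8→11→13→3 bottleneck 15, total now 53
augment #6: 1→7→8→0→4→9→3 bottleneck 6, total now 59
augment #7: 1→7→8→11→4→9→3 bottleneck 1, total now 60
augment #8: 1→7→8→5→6→4→9→3 bottleneck 4, total now 64

Maximum flow value: 64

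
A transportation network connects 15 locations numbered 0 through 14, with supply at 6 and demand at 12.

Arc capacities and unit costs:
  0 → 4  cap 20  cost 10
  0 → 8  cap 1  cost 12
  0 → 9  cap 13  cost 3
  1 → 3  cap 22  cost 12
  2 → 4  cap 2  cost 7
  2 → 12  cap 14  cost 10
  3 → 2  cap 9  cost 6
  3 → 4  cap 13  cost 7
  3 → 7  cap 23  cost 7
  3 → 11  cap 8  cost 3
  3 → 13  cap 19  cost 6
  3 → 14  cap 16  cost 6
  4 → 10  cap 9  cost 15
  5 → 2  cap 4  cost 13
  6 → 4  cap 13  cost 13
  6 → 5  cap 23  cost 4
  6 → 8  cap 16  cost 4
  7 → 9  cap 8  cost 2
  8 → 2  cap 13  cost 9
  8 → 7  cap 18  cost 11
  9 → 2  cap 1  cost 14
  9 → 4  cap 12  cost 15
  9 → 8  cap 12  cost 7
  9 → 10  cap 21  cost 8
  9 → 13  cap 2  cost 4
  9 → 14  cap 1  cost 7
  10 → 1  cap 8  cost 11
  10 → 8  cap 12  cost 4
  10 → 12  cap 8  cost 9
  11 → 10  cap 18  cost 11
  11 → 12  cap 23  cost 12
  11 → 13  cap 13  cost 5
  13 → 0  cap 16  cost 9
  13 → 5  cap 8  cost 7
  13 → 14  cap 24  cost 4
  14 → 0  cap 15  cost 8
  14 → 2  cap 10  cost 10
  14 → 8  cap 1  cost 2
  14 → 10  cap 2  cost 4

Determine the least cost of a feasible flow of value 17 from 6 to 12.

shortest-cost path #1: 6→8→2→12 push 13 @ unit cost 23 (adds 299)
shortest-cost path #2: 6→5→2→12 push 1 @ unit cost 27 (adds 27)
shortest-cost path #3: 6→8→7→9→10→12 push 3 @ unit cost 34 (adds 102)
total cost = 428

Minimum cost for 17 units: 428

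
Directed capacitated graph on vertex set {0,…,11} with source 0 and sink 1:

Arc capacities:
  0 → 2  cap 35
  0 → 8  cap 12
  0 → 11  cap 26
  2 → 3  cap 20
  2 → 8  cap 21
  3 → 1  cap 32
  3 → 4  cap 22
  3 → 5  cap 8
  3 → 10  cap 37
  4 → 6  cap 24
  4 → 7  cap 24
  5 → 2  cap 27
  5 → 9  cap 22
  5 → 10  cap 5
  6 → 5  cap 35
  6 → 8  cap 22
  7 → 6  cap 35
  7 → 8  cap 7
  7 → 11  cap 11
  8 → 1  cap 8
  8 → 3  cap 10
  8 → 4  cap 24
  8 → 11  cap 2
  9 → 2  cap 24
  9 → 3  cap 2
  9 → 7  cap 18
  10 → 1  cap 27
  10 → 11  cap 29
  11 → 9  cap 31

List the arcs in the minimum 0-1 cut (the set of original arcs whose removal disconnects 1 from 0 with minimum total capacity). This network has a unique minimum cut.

augment #1: 0→8→1 push 8
augment #2: 0→2→3→1 push 20
augment #3: 0→8→3→1 push 4
augment #4: 0→2→8→3→1 push 6
augment #5: 0→11→9→3→1 push 2
augment #6: 0→2→8→4→6→5→10→1 push 5
max flow = 45; residual-reachable set from 0 gives S-side
cut edges (S→T): {(2,3), (5,10), (8,1), (8,3), (9,3)} total cap 45

Min-cut arcs: {(2,3), (5,10), (8,1), (8,3), (9,3)} (total capacity 45)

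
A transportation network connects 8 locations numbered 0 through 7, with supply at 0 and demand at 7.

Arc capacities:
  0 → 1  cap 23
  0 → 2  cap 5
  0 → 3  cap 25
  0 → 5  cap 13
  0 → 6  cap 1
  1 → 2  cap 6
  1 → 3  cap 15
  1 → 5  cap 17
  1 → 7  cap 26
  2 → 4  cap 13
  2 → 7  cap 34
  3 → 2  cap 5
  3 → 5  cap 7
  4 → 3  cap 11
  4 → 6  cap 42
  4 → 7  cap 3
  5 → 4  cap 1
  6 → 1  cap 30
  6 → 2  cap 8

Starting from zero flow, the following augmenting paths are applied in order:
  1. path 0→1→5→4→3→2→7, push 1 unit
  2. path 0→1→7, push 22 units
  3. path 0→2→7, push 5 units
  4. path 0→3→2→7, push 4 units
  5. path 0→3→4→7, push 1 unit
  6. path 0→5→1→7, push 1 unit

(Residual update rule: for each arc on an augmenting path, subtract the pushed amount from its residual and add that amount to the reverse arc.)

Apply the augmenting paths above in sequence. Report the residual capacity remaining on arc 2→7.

after path 1 (0→1→5→4→3→2→7, push 1): res(2,7)=33
after path 2 (0→1→7, push 22): res(2,7)=33
after path 3 (0→2→7, push 5): res(2,7)=28
after path 4 (0→3→2→7, push 4): res(2,7)=24
after path 5 (0→3→4→7, push 1): res(2,7)=24
after path 6 (0→5→1→7, push 1): res(2,7)=24

Residual capacity of (2,7): 24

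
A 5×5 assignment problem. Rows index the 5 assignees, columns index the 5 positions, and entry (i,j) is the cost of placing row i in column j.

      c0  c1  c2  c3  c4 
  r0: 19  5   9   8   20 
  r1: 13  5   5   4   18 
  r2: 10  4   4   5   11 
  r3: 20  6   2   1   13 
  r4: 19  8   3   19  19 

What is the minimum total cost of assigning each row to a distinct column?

optimal assignment: row0→col1 (cost 5), row1→col0 (cost 13), row2→col4 (cost 11), row3→col3 (cost 1), row4→col2 (cost 3)
total = 5 + 13 + 11 + 1 + 3 = 33

Minimum assignment cost: 33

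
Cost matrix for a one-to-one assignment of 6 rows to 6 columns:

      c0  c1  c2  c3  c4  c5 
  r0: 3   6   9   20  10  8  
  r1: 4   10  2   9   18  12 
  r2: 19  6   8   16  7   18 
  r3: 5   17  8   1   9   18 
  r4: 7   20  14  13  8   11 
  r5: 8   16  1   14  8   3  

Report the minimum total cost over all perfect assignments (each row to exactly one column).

Minimum assignment cost: 23

optimal assignment: row0→col0 (cost 3), row1→col2 (cost 2), row2→col1 (cost 6), row3→col3 (cost 1), row4→col4 (cost 8), row5→col5 (cost 3)
total = 3 + 2 + 6 + 1 + 8 + 3 = 23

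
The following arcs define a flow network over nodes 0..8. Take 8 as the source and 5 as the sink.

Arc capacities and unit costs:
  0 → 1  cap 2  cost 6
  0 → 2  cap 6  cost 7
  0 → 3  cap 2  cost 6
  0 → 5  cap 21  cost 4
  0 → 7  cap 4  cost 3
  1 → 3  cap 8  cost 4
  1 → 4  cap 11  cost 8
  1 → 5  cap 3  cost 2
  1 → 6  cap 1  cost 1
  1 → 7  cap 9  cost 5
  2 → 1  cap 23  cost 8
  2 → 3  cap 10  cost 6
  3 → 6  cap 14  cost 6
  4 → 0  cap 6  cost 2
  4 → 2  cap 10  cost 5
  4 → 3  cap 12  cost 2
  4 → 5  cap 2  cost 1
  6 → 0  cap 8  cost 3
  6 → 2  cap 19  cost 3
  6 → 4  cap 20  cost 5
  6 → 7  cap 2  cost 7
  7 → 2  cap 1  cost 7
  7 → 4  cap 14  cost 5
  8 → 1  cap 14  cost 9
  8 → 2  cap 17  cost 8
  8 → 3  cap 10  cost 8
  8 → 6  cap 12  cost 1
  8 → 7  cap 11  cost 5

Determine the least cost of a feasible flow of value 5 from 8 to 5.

Minimum cost for 5 units: 38

shortest-cost path #1: 8→6→4→5 push 2 @ unit cost 7 (adds 14)
shortest-cost path #2: 8→6→0→5 push 3 @ unit cost 8 (adds 24)
total cost = 38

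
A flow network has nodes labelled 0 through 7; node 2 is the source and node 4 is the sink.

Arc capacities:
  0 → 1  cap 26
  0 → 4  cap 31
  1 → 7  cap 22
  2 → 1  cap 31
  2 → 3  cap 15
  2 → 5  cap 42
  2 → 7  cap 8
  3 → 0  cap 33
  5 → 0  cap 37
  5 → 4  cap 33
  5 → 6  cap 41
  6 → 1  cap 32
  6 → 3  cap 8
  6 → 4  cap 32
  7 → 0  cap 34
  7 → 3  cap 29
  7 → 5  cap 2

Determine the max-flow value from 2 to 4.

augment #1: 2→5→4 bottleneck 33, total now 33
augment #2: 2→3→0→4 bottleneck 15, total now 48
augment #3: 2→5→0→4 bottleneck 9, total now 57
augment #4: 2→7→0→4 bottleneck 7, total now 64
augment #5: 2→7→5→6→4 bottleneck 1, total now 65
augment #6: 2→1→7→5→6→4 bottleneck 1, total now 66
augment #7: 2→1→7→0→5→6→4 bottleneck 9, total now 75

Maximum flow value: 75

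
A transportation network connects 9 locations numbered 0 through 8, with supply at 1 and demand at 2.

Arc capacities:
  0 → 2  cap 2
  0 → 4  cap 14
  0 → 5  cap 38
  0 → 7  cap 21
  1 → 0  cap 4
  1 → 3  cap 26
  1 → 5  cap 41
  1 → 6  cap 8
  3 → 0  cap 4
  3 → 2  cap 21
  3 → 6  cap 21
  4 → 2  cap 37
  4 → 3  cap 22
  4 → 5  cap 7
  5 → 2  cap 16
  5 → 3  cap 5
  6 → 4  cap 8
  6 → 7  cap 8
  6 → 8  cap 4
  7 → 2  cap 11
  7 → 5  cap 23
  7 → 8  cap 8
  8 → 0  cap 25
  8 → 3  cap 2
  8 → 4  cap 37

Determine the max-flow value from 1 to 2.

Maximum flow value: 59

augment #1: 1→0→2 bottleneck 2, total now 2
augment #2: 1→3→2 bottleneck 21, total now 23
augment #3: 1→5→2 bottleneck 16, total now 39
augment #4: 1→0→4→2 bottleneck 2, total now 41
augment #5: 1→6→4→2 bottleneck 8, total now 49
augment #6: 1→3→0→4→2 bottleneck 4, total now 53
augment #7: 1→3→6→7→2 bottleneck 1, total now 54
augment #8: 1→5→3→6→7→2 bottleneck 5, total now 59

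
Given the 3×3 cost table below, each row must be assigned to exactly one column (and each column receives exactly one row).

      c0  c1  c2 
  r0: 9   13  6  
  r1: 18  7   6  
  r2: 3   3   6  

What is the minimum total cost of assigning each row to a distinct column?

optimal assignment: row0→col2 (cost 6), row1→col1 (cost 7), row2→col0 (cost 3)
total = 6 + 7 + 3 = 16

Minimum assignment cost: 16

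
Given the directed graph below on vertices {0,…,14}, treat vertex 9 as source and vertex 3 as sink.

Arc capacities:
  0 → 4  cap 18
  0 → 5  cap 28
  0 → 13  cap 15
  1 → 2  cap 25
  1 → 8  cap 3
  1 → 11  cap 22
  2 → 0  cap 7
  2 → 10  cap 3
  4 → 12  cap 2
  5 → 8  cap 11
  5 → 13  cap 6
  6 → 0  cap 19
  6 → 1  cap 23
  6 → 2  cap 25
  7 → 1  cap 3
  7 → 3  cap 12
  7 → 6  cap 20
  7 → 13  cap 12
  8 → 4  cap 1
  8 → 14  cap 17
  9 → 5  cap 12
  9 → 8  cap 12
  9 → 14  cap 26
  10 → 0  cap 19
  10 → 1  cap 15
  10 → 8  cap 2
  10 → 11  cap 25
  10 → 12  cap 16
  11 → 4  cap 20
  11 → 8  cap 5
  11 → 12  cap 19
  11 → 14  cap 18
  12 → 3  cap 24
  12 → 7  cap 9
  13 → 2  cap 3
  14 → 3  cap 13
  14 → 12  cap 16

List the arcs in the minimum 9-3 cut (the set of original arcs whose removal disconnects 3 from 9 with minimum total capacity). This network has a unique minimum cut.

Min-cut arcs: {(8,4), (13,2), (14,3), (14,12)} (total capacity 33)

augment #1: 9→14→3 push 13
augment #2: 9→14→12→3 push 13
augment #3: 9→8→4→12→3 push 1
augment #4: 9→8→14→12→3 push 3
augment #5: 9→5→13→2→10→12→3 push 3
max flow = 33; residual-reachable set from 9 gives S-side
cut edges (S→T): {(8,4), (13,2), (14,3), (14,12)} total cap 33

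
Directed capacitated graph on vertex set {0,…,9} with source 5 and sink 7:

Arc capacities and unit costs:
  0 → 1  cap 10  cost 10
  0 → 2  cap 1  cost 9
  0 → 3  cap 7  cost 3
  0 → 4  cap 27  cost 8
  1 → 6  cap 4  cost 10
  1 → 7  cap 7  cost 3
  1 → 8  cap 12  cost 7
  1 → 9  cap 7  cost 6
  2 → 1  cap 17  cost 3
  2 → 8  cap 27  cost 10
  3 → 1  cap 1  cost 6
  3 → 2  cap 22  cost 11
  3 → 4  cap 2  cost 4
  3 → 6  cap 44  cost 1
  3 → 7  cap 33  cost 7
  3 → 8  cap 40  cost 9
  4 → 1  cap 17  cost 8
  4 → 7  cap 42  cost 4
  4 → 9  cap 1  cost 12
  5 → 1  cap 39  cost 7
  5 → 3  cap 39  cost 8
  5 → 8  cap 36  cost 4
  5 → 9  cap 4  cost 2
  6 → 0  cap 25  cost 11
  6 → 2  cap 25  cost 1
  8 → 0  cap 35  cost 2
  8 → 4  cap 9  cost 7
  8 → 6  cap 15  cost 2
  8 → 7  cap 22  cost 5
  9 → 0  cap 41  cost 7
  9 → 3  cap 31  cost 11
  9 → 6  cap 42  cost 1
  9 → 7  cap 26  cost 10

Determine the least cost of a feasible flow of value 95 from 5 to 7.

Minimum cost for 95 units: 1397

shortest-cost path #1: 5→8→7 push 22 @ unit cost 9 (adds 198)
shortest-cost path #2: 5→1→7 push 7 @ unit cost 10 (adds 70)
shortest-cost path #3: 5→9→7 push 4 @ unit cost 12 (adds 48)
shortest-cost path #4: 5→3→7 push 33 @ unit cost 15 (adds 495)
shortest-cost path #5: 5→8→4→7 push 9 @ unit cost 15 (adds 135)
shortest-cost path #6: 5→3→4→7 push 2 @ unit cost 16 (adds 32)
shortest-cost path #7: 5→8→0→4→7 push 5 @ unit cost 18 (adds 90)
shortest-cost path #8: 5→1→9→7 push 7 @ unit cost 23 (adds 161)
shortest-cost path #9: 5→1→8→0→4→7 push 6 @ unit cost 28 (adds 168)
total cost = 1397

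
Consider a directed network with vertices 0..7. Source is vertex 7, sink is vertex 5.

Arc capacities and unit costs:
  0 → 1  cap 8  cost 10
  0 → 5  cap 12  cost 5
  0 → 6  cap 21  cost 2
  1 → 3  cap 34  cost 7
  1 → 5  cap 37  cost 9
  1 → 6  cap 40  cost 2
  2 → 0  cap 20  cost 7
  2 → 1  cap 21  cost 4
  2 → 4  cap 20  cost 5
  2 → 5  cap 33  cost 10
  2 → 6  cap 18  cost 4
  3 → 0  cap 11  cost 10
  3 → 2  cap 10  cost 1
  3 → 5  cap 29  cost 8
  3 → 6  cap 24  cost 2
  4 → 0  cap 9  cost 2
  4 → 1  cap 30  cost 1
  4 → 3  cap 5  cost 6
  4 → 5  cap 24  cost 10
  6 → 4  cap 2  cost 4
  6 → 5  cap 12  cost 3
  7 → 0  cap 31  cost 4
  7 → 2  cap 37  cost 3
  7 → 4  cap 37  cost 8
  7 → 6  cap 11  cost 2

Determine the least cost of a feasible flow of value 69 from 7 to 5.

shortest-cost path #1: 7→6→5 push 11 @ unit cost 5 (adds 55)
shortest-cost path #2: 7→0→5 push 12 @ unit cost 9 (adds 108)
shortest-cost path #3: 7→0→6→5 push 1 @ unit cost 9 (adds 9)
shortest-cost path #4: 7→2→5 push 33 @ unit cost 13 (adds 429)
shortest-cost path #5: 7→2→1→5 push 4 @ unit cost 16 (adds 64)
shortest-cost path #6: 7→4→5 push 8 @ unit cost 18 (adds 144)
total cost = 809

Minimum cost for 69 units: 809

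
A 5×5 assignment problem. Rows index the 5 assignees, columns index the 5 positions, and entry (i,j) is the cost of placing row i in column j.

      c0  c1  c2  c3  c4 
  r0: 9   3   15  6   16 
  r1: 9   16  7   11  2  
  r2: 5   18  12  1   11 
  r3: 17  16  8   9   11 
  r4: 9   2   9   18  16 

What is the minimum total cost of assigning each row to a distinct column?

optimal assignment: row0→col0 (cost 9), row1→col4 (cost 2), row2→col3 (cost 1), row3→col2 (cost 8), row4→col1 (cost 2)
total = 9 + 2 + 1 + 8 + 2 = 22

Minimum assignment cost: 22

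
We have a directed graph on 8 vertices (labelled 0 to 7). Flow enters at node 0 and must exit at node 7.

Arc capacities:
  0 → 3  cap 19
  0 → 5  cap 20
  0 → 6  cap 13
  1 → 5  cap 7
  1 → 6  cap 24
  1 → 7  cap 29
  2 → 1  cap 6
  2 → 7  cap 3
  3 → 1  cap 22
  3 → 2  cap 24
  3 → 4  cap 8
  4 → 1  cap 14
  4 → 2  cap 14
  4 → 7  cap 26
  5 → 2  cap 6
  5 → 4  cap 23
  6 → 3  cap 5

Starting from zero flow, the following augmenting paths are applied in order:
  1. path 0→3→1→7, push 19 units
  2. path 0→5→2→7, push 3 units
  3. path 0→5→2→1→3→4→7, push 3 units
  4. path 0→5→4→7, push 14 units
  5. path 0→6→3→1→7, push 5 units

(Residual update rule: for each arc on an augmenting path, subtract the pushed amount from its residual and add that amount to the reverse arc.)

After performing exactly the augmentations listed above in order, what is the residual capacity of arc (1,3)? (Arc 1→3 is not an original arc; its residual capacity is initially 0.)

Residual capacity of (1,3): 21

after path 1 (0→3→1→7, push 19): res(1,3)=19
after path 2 (0→5→2→7, push 3): res(1,3)=19
after path 3 (0→5→2→1→3→4→7, push 3): res(1,3)=16
after path 4 (0→5→4→7, push 14): res(1,3)=16
after path 5 (0→6→3→1→7, push 5): res(1,3)=21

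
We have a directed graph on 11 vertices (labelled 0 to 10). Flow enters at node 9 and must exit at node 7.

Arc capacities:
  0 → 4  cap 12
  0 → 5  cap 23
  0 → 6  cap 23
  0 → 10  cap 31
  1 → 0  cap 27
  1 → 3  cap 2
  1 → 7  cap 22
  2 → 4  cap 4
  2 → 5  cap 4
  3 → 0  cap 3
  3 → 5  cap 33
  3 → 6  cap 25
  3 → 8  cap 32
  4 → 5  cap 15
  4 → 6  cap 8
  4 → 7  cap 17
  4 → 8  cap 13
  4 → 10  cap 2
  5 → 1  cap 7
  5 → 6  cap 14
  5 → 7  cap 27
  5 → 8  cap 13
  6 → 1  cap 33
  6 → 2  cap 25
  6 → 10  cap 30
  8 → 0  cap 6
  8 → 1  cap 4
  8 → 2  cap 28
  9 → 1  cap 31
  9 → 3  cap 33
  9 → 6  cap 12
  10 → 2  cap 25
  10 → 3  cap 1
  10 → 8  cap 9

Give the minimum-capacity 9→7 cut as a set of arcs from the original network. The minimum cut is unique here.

augment #1: 9→1→7 push 22
augment #2: 9→3→5→7 push 27
augment #3: 9→1→0→4→7 push 9
augment #4: 9→3→0→4→7 push 3
augment #5: 9→6→2→4→7 push 4
max flow = 65; residual-reachable set from 9 gives S-side
cut edges (S→T): {(0,4), (1,7), (2,4), (5,7)} total cap 65

Min-cut arcs: {(0,4), (1,7), (2,4), (5,7)} (total capacity 65)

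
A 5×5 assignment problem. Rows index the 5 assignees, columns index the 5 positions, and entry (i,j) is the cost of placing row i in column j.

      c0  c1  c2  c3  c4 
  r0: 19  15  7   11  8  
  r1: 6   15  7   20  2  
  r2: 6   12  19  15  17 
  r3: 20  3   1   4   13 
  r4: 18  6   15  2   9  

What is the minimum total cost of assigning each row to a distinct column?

optimal assignment: row0→col2 (cost 7), row1→col4 (cost 2), row2→col0 (cost 6), row3→col1 (cost 3), row4→col3 (cost 2)
total = 7 + 2 + 6 + 3 + 2 = 20

Minimum assignment cost: 20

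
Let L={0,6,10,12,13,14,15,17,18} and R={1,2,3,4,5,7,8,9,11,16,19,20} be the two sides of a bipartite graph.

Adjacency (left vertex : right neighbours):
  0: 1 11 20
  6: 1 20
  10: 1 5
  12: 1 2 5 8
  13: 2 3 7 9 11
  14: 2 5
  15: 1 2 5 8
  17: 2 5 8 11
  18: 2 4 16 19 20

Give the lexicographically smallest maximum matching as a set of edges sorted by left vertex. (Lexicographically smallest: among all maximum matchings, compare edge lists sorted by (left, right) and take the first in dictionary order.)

Lex-smallest maximum matching: {(0,1), (6,20), (10,5), (12,2), (13,3), (15,8), (17,11), (18,4)}

|M| = 8 (so the lex-smallest maximum matching has 8 edges)
process left vertices in ascending order; for each, take the smallest-labelled available neighbour that still permits 8 edges overall, or leave it unmatched if none does
lex-smallest matching: {0-1, 6-20, 10-5, 12-2, 13-3, 15-8, 17-11, 18-4}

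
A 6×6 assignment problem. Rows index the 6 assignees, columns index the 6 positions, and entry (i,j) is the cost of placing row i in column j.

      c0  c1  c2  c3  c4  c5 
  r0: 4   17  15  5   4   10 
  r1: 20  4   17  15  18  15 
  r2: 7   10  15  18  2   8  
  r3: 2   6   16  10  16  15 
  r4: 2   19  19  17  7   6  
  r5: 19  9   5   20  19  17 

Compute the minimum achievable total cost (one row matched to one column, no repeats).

optimal assignment: row0→col3 (cost 5), row1→col1 (cost 4), row2→col4 (cost 2), row3→col0 (cost 2), row4→col5 (cost 6), row5→col2 (cost 5)
total = 5 + 4 + 2 + 2 + 6 + 5 = 24

Minimum assignment cost: 24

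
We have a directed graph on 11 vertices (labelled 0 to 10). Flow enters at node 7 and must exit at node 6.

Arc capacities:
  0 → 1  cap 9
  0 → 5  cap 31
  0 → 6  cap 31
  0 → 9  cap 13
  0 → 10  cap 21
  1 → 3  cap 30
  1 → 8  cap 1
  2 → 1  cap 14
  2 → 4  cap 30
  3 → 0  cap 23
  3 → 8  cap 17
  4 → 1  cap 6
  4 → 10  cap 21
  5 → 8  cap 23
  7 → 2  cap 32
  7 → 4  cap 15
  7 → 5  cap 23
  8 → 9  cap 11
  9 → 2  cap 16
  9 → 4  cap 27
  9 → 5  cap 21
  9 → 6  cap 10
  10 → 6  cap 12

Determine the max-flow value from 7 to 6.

Maximum flow value: 42

augment #1: 7→4→10→6 bottleneck 12, total now 12
augment #2: 7→5→8→9→6 bottleneck 10, total now 22
augment #3: 7→2→1→3→0→6 bottleneck 14, total now 36
augment #4: 7→4→1→3→0→6 bottleneck 3, total now 39
augment #5: 7→2→4→1→3→0→6 bottleneck 3, total now 42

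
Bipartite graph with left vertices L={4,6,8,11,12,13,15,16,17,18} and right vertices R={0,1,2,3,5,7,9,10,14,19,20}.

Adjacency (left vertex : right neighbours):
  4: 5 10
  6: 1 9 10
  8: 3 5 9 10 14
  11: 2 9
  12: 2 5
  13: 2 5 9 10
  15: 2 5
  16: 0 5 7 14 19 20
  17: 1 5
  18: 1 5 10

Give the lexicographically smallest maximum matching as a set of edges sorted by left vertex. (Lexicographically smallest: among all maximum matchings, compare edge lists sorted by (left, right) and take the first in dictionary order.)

|M| = 7 (so the lex-smallest maximum matching has 7 edges)
process left vertices in ascending order; for each, take the smallest-labelled available neighbour that still permits 7 edges overall, or leave it unmatched if none does
lex-smallest matching: {4-5, 6-1, 8-3, 11-2, 13-9, 16-0, 18-10}

Lex-smallest maximum matching: {(4,5), (6,1), (8,3), (11,2), (13,9), (16,0), (18,10)}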